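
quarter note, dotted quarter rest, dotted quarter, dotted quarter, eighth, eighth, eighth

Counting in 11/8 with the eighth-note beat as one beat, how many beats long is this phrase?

14

One eighth-note beat = 2 sixteenth notes.
Working in sixteenth notes: quarter note = 4; dotted quarter rest = 6; dotted quarter = 6; dotted quarter = 6; eighth = 2; eighth = 2; eighth = 2.
Adding: 4 + 6 + 6 + 6 + 2 + 2 + 2 = 28.
28 ÷ 2 = 14 beats.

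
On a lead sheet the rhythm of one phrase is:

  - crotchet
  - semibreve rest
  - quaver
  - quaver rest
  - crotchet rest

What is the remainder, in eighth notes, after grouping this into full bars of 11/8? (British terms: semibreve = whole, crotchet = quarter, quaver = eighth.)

3

One bar of 11/8 = 11 eighth notes.
Working in eighth notes: crotchet = 2; semibreve rest = 8; quaver = 1; quaver rest = 1; crotchet rest = 2.
Sum: 2 + 8 + 1 + 1 + 2 = 14.
14 ÷ 11 = 1 complete bar with 3 eighth notes remaining.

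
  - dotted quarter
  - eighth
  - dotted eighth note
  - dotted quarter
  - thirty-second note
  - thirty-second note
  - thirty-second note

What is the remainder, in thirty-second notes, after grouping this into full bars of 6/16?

1

One bar of 6/16 = 12 thirty-second notes.
Express everything in thirty-second notes: dotted quarter = 12; eighth = 4; dotted eighth note = 6; dotted quarter = 12; thirty-second note = 1; thirty-second note = 1; thirty-second note = 1.
Total: 12 + 4 + 6 + 12 + 1 + 1 + 1 = 37.
37 ÷ 12 = 3 complete bars with 1 thirty-second note remaining.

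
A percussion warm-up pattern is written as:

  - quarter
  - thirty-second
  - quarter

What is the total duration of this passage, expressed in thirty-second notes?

17

Working in thirty-second notes: quarter = 8; thirty-second = 1; quarter = 8.
Total: 8 + 1 + 8 = 17 thirty-second notes.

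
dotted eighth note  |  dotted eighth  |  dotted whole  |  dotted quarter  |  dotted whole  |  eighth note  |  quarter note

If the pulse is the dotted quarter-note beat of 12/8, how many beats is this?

11

One dotted quarter-note beat = 6 sixteenth notes.
Each duration in sixteenth notes: dotted eighth note = 3; dotted eighth = 3; dotted whole = 24; dotted quarter = 6; dotted whole = 24; eighth note = 2; quarter note = 4.
Altogether 3 + 3 + 24 + 6 + 24 + 2 + 4 = 66.
66 ÷ 6 = 11 beats.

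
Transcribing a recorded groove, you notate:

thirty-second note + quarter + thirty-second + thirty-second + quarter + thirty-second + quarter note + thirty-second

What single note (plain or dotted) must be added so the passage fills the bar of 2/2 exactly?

The bar of 2/2 = 32 thirty-second notes.
Convert each value to thirty-second notes: thirty-second note = 1; quarter = 8; thirty-second = 1; thirty-second = 1; quarter = 8; thirty-second = 1; quarter note = 8; thirty-second = 1.
Sum: 1 + 8 + 1 + 1 + 8 + 1 + 8 + 1 = 29.
Remaining: 32 − 29 = 3 thirty-second notes, which is a dotted sixteenth note.

dotted sixteenth note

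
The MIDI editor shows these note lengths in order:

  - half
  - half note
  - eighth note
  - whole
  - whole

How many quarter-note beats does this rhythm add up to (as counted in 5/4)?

12.5

One quarter-note beat = 2 eighth notes.
Working in eighth notes: half = 4; half note = 4; eighth note = 1; whole = 8; whole = 8.
Total: 4 + 4 + 1 + 8 + 8 = 25.
25 ÷ 2 = 12.5 beats.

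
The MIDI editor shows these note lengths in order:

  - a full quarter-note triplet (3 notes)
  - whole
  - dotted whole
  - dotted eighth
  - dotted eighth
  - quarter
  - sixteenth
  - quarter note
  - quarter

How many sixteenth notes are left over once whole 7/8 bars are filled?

11

One bar of 7/8 = 14 sixteenth notes.
In sixteenth notes: a full quarter-note triplet (3 notes) (three triplet quarters span one half) = 8; whole = 16; dotted whole = 24; dotted eighth = 3; dotted eighth = 3; quarter = 4; sixteenth = 1; quarter note = 4; quarter = 4.
Altogether 8 + 16 + 24 + 3 + 3 + 4 + 1 + 4 + 4 = 67.
67 ÷ 14 = 4 complete bars with 11 sixteenth notes remaining.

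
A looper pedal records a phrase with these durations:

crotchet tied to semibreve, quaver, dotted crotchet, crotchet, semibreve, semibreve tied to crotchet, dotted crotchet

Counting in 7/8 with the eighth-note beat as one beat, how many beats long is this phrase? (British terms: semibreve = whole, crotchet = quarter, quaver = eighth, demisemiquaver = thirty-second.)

37

One eighth-note beat = 2 sixteenth notes.
Working in sixteenth notes: crotchet tied to semibreve (crotchet + semibreve) = 20; quaver = 2; dotted crotchet = 6; crotchet = 4; semibreve = 16; semibreve tied to crotchet (semibreve + crotchet) = 20; dotted crotchet = 6.
Adding: 20 + 2 + 6 + 4 + 16 + 20 + 6 = 74.
74 ÷ 2 = 37 beats.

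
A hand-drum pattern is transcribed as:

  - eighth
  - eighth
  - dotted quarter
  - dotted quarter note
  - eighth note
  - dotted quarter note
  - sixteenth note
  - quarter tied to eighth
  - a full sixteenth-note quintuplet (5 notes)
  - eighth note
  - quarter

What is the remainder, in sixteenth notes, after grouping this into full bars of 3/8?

One bar of 3/8 = 6 sixteenth notes.
In sixteenth notes: eighth = 2; eighth = 2; dotted quarter = 6; dotted quarter note = 6; eighth note = 2; dotted quarter note = 6; sixteenth note = 1; quarter tied to eighth (quarter + eighth) = 6; a full sixteenth-note quintuplet (5 notes) (five quintuplet sixteenths span one quarter) = 4; eighth note = 2; quarter = 4.
Adding: 2 + 2 + 6 + 6 + 2 + 6 + 1 + 6 + 4 + 2 + 4 = 41.
41 ÷ 6 = 6 complete bars with 5 sixteenth notes remaining.

5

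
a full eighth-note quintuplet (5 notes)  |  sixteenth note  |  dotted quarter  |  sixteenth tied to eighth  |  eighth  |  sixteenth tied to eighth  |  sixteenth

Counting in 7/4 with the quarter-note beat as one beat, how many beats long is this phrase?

One quarter-note beat = 4 sixteenth notes.
Express everything in sixteenth notes: a full eighth-note quintuplet (5 notes) (five quintuplet eighths span one half) = 8; sixteenth note = 1; dotted quarter = 6; sixteenth tied to eighth (sixteenth + eighth) = 3; eighth = 2; sixteenth tied to eighth (sixteenth + eighth) = 3; sixteenth = 1.
Altogether 8 + 1 + 6 + 3 + 2 + 3 + 1 = 24.
24 ÷ 4 = 6 beats.

6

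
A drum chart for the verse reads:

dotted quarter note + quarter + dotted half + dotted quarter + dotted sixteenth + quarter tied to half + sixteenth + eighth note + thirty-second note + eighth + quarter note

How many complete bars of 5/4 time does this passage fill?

One bar of 5/4 = 40 thirty-second notes.
Each duration in thirty-second notes: dotted quarter note = 12; quarter = 8; dotted half = 24; dotted quarter = 12; dotted sixteenth = 3; quarter tied to half (quarter + half) = 24; sixteenth = 2; eighth note = 4; thirty-second note = 1; eighth = 4; quarter note = 8.
Adding: 12 + 8 + 24 + 12 + 3 + 24 + 2 + 4 + 1 + 4 + 8 = 102.
102 ÷ 40 = 2 complete bars with 22 left over.

2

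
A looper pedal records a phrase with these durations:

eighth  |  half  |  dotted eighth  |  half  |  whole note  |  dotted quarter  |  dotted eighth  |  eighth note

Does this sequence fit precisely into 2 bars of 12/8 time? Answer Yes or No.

One bar of 12/8 = 24 sixteenth notes, so 2 bars = 48.
Each duration in sixteenth notes: eighth = 2; half = 8; dotted eighth = 3; half = 8; whole note = 16; dotted quarter = 6; dotted eighth = 3; eighth note = 2.
Altogether 2 + 8 + 3 + 8 + 16 + 6 + 3 + 2 = 48.
48 equals 48, so the answer is Yes.

Yes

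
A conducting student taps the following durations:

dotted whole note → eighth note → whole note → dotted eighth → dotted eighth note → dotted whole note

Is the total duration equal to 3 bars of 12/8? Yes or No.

One bar of 12/8 = 24 sixteenth notes, so 3 bars = 72.
Express everything in sixteenth notes: dotted whole note = 24; eighth note = 2; whole note = 16; dotted eighth = 3; dotted eighth note = 3; dotted whole note = 24.
Sum: 24 + 2 + 16 + 3 + 3 + 24 = 72.
72 equals 72, so the answer is Yes.

Yes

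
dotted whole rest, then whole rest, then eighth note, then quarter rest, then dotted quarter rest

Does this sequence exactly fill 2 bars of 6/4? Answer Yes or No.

One bar of 6/4 = 12 eighth notes, so 2 bars = 24.
Express everything in eighth notes: dotted whole rest = 12; whole rest = 8; eighth note = 1; quarter rest = 2; dotted quarter rest = 3.
Altogether 12 + 8 + 1 + 2 + 3 = 26.
26 exceeds 24, so the answer is No.

No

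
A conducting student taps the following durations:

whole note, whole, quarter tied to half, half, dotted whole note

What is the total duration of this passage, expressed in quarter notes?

19

Working in quarter notes: whole note = 4; whole = 4; quarter tied to half (quarter + half) = 3; half = 2; dotted whole note = 6.
Altogether 4 + 4 + 3 + 2 + 6 = 19 quarter notes.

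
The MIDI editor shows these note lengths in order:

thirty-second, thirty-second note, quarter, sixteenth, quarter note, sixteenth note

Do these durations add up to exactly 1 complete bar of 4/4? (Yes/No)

One bar of 4/4 = 32 thirty-second notes.
In thirty-second notes: thirty-second = 1; thirty-second note = 1; quarter = 8; sixteenth = 2; quarter note = 8; sixteenth note = 2.
Sum: 1 + 1 + 8 + 2 + 8 + 2 = 22.
22 falls short of 32, so the answer is No.

No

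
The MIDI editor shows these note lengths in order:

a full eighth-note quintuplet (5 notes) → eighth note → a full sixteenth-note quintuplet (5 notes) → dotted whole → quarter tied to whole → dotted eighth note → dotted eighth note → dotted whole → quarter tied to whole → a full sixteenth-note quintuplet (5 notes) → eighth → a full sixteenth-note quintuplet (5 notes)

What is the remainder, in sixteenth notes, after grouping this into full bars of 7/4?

One bar of 7/4 = 28 sixteenth notes.
In sixteenth notes: a full eighth-note quintuplet (5 notes) (five quintuplet eighths span one half) = 8; eighth note = 2; a full sixteenth-note quintuplet (5 notes) (five quintuplet sixteenths span one quarter) = 4; dotted whole = 24; quarter tied to whole (quarter + whole) = 20; dotted eighth note = 3; dotted eighth note = 3; dotted whole = 24; quarter tied to whole (quarter + whole) = 20; a full sixteenth-note quintuplet (5 notes) (five quintuplet sixteenths span one quarter) = 4; eighth = 2; a full sixteenth-note quintuplet (5 notes) (five quintuplet sixteenths span one quarter) = 4.
Sum: 8 + 2 + 4 + 24 + 20 + 3 + 3 + 24 + 20 + 4 + 2 + 4 = 118.
118 ÷ 28 = 4 complete bars with 6 sixteenth notes remaining.

6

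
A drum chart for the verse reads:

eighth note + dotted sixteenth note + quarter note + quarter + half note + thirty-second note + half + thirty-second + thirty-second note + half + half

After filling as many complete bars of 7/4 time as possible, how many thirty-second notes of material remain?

34

One bar of 7/4 = 56 thirty-second notes.
Convert each value to thirty-second notes: eighth note = 4; dotted sixteenth note = 3; quarter note = 8; quarter = 8; half note = 16; thirty-second note = 1; half = 16; thirty-second = 1; thirty-second note = 1; half = 16; half = 16.
Altogether 4 + 3 + 8 + 8 + 16 + 1 + 16 + 1 + 1 + 16 + 16 = 90.
90 ÷ 56 = 1 complete bar with 34 thirty-second notes remaining.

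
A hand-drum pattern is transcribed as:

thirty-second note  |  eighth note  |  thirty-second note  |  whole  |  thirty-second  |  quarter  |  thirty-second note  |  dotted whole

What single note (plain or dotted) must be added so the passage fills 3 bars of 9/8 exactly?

3 bars of 9/8 = 108 thirty-second notes.
Convert each value to thirty-second notes: thirty-second note = 1; eighth note = 4; thirty-second note = 1; whole = 32; thirty-second = 1; quarter = 8; thirty-second note = 1; dotted whole = 48.
Adding: 1 + 4 + 1 + 32 + 1 + 8 + 1 + 48 = 96.
Remaining: 108 − 96 = 12 thirty-second notes, which is a dotted quarter note.

dotted quarter note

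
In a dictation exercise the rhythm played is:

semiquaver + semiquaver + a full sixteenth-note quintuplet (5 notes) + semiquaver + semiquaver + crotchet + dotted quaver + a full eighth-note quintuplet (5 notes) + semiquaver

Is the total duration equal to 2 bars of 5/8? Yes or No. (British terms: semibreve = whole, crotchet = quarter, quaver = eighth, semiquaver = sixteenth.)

No

One bar of 5/8 = 10 sixteenth notes, so 2 bars = 20.
Express everything in sixteenth notes: semiquaver = 1; semiquaver = 1; a full sixteenth-note quintuplet (5 notes) (five quintuplet sixteenths span one quarter) = 4; semiquaver = 1; semiquaver = 1; crotchet = 4; dotted quaver = 3; a full eighth-note quintuplet (5 notes) (five quintuplet eighths span one half) = 8; semiquaver = 1.
Sum: 1 + 1 + 4 + 1 + 1 + 4 + 3 + 8 + 1 = 24.
24 exceeds 20, so the answer is No.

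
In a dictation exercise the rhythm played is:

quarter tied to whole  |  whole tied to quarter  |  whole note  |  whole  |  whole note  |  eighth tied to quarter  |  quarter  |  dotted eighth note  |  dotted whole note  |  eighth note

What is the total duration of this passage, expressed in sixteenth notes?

Each duration in sixteenth notes: quarter tied to whole (quarter + whole) = 20; whole tied to quarter (whole + quarter) = 20; whole note = 16; whole = 16; whole note = 16; eighth tied to quarter (eighth + quarter) = 6; quarter = 4; dotted eighth note = 3; dotted whole note = 24; eighth note = 2.
Total: 20 + 20 + 16 + 16 + 16 + 6 + 4 + 3 + 24 + 2 = 127 sixteenth notes.

127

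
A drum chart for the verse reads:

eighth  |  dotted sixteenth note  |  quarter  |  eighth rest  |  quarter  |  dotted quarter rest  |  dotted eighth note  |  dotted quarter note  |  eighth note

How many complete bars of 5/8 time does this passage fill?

3

One bar of 5/8 = 20 thirty-second notes.
Convert each value to thirty-second notes: eighth = 4; dotted sixteenth note = 3; quarter = 8; eighth rest = 4; quarter = 8; dotted quarter rest = 12; dotted eighth note = 6; dotted quarter note = 12; eighth note = 4.
Sum: 4 + 3 + 8 + 4 + 8 + 12 + 6 + 12 + 4 = 61.
61 ÷ 20 = 3 complete bars with 1 left over.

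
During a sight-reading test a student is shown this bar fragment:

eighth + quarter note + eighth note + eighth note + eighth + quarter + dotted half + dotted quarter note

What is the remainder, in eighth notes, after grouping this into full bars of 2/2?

One bar of 2/2 = 8 eighth notes.
Working in eighth notes: eighth = 1; quarter note = 2; eighth note = 1; eighth note = 1; eighth = 1; quarter = 2; dotted half = 6; dotted quarter note = 3.
Total: 1 + 2 + 1 + 1 + 1 + 2 + 6 + 3 = 17.
17 ÷ 8 = 2 complete bars with 1 eighth note remaining.

1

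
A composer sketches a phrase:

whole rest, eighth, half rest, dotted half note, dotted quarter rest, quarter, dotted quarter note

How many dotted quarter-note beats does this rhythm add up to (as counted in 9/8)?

One dotted quarter-note beat = 3 eighth notes.
In eighth notes: whole rest = 8; eighth = 1; half rest = 4; dotted half note = 6; dotted quarter rest = 3; quarter = 2; dotted quarter note = 3.
Total: 8 + 1 + 4 + 6 + 3 + 2 + 3 = 27.
27 ÷ 3 = 9 beats.

9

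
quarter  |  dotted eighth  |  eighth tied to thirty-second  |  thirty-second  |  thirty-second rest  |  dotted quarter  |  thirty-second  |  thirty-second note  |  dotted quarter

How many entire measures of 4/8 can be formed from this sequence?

2

One bar of 4/8 = 16 thirty-second notes.
Working in thirty-second notes: quarter = 8; dotted eighth = 6; eighth tied to thirty-second (eighth + thirty-second) = 5; thirty-second = 1; thirty-second rest = 1; dotted quarter = 12; thirty-second = 1; thirty-second note = 1; dotted quarter = 12.
Total: 8 + 6 + 5 + 1 + 1 + 12 + 1 + 1 + 12 = 47.
47 ÷ 16 = 2 complete bars with 15 left over.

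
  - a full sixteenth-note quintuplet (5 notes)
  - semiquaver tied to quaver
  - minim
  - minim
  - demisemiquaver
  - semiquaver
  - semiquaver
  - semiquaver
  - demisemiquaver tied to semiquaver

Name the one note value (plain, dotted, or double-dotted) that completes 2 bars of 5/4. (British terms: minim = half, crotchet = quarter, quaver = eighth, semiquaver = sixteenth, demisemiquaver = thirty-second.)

dotted half note

2 bars of 5/4 = 80 thirty-second notes.
Express everything in thirty-second notes: a full sixteenth-note quintuplet (5 notes) (five quintuplet sixteenths span one quarter) = 8; semiquaver tied to quaver (semiquaver + quaver) = 6; minim = 16; minim = 16; demisemiquaver = 1; semiquaver = 2; semiquaver = 2; semiquaver = 2; demisemiquaver tied to semiquaver (demisemiquaver + semiquaver) = 3.
Sum: 8 + 6 + 16 + 16 + 1 + 2 + 2 + 2 + 3 = 56.
Remaining: 80 − 56 = 24 thirty-second notes, which is a dotted half note.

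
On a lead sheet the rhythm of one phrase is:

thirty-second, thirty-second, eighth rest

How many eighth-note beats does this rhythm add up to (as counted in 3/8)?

1.5

One eighth-note beat = 4 thirty-second notes.
Express everything in thirty-second notes: thirty-second = 1; thirty-second = 1; eighth rest = 4.
Adding: 1 + 1 + 4 = 6.
6 ÷ 4 = 1.5 beats.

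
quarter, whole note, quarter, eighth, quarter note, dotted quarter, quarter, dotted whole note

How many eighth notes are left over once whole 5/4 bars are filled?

2

One bar of 5/4 = 10 eighth notes.
Express everything in eighth notes: quarter = 2; whole note = 8; quarter = 2; eighth = 1; quarter note = 2; dotted quarter = 3; quarter = 2; dotted whole note = 12.
Adding: 2 + 8 + 2 + 1 + 2 + 3 + 2 + 12 = 32.
32 ÷ 10 = 3 complete bars with 2 eighth notes remaining.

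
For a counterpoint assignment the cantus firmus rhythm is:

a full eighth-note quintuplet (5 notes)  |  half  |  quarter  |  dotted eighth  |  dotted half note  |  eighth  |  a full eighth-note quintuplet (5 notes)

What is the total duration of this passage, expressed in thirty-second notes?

90

Convert each value to thirty-second notes: a full eighth-note quintuplet (5 notes) (five quintuplet eighths span one half) = 16; half = 16; quarter = 8; dotted eighth = 6; dotted half note = 24; eighth = 4; a full eighth-note quintuplet (5 notes) (five quintuplet eighths span one half) = 16.
Adding: 16 + 16 + 8 + 6 + 24 + 4 + 16 = 90 thirty-second notes.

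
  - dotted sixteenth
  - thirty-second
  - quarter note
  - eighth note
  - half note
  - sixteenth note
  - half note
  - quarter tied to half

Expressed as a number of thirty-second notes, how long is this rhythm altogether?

74

In thirty-second notes: dotted sixteenth = 3; thirty-second = 1; quarter note = 8; eighth note = 4; half note = 16; sixteenth note = 2; half note = 16; quarter tied to half (quarter + half) = 24.
Adding: 3 + 1 + 8 + 4 + 16 + 2 + 16 + 24 = 74 thirty-second notes.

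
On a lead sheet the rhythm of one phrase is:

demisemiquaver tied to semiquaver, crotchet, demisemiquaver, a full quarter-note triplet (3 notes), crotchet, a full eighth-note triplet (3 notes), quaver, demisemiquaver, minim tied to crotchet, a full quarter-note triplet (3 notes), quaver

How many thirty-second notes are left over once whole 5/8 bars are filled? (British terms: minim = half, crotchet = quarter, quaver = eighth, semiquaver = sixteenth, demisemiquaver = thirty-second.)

One bar of 5/8 = 20 thirty-second notes.
Convert each value to thirty-second notes: demisemiquaver tied to semiquaver (demisemiquaver + semiquaver) = 3; crotchet = 8; demisemiquaver = 1; a full quarter-note triplet (3 notes) (three triplet quarters span one half) = 16; crotchet = 8; a full eighth-note triplet (3 notes) (three triplet eighths span one quarter) = 8; quaver = 4; demisemiquaver = 1; minim tied to crotchet (minim + crotchet) = 24; a full quarter-note triplet (3 notes) (three triplet quarters span one half) = 16; quaver = 4.
Altogether 3 + 8 + 1 + 16 + 8 + 8 + 4 + 1 + 24 + 16 + 4 = 93.
93 ÷ 20 = 4 complete bars with 13 thirty-second notes remaining.

13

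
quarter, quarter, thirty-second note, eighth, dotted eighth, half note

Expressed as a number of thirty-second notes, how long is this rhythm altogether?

Working in thirty-second notes: quarter = 8; quarter = 8; thirty-second note = 1; eighth = 4; dotted eighth = 6; half note = 16.
Adding: 8 + 8 + 1 + 4 + 6 + 16 = 43 thirty-second notes.

43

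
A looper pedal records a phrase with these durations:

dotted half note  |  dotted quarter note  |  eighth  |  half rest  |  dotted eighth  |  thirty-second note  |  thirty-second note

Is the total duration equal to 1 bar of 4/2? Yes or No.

One bar of 4/2 = 64 thirty-second notes.
Working in thirty-second notes: dotted half note = 24; dotted quarter note = 12; eighth = 4; half rest = 16; dotted eighth = 6; thirty-second note = 1; thirty-second note = 1.
Sum: 24 + 12 + 4 + 16 + 6 + 1 + 1 = 64.
64 equals 64, so the answer is Yes.

Yes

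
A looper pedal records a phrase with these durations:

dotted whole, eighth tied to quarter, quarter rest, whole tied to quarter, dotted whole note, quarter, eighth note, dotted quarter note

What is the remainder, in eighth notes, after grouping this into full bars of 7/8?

One bar of 7/8 = 7 eighth notes.
Each duration in eighth notes: dotted whole = 12; eighth tied to quarter (eighth + quarter) = 3; quarter rest = 2; whole tied to quarter (whole + quarter) = 10; dotted whole note = 12; quarter = 2; eighth note = 1; dotted quarter note = 3.
Altogether 12 + 3 + 2 + 10 + 12 + 2 + 1 + 3 = 45.
45 ÷ 7 = 6 complete bars with 3 eighth notes remaining.

3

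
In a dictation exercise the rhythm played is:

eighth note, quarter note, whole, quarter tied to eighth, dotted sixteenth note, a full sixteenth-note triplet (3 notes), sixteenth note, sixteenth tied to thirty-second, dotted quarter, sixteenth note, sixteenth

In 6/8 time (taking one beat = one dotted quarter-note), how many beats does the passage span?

7

One dotted quarter-note beat = 12 thirty-second notes.
In thirty-second notes: eighth note = 4; quarter note = 8; whole = 32; quarter tied to eighth (quarter + eighth) = 12; dotted sixteenth note = 3; a full sixteenth-note triplet (3 notes) (three triplet sixteenths span one eighth) = 4; sixteenth note = 2; sixteenth tied to thirty-second (sixteenth + thirty-second) = 3; dotted quarter = 12; sixteenth note = 2; sixteenth = 2.
Altogether 4 + 8 + 32 + 12 + 3 + 4 + 2 + 3 + 12 + 2 + 2 = 84.
84 ÷ 12 = 7 beats.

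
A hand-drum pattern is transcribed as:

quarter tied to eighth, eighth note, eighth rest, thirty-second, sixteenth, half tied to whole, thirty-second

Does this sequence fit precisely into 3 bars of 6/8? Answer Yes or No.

Yes

One bar of 6/8 = 24 thirty-second notes, so 3 bars = 72.
Each duration in thirty-second notes: quarter tied to eighth (quarter + eighth) = 12; eighth note = 4; eighth rest = 4; thirty-second = 1; sixteenth = 2; half tied to whole (half + whole) = 48; thirty-second = 1.
Sum: 12 + 4 + 4 + 1 + 2 + 48 + 1 = 72.
72 equals 72, so the answer is Yes.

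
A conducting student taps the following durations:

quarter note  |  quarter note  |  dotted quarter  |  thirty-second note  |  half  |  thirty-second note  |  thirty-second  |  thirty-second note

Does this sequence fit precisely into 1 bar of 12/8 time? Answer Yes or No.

Yes

One bar of 12/8 = 48 thirty-second notes.
Working in thirty-second notes: quarter note = 8; quarter note = 8; dotted quarter = 12; thirty-second note = 1; half = 16; thirty-second note = 1; thirty-second = 1; thirty-second note = 1.
Altogether 8 + 8 + 12 + 1 + 16 + 1 + 1 + 1 = 48.
48 equals 48, so the answer is Yes.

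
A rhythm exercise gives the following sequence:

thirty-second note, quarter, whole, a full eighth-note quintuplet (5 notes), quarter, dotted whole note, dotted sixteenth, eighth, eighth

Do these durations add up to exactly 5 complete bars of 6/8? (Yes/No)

One bar of 6/8 = 24 thirty-second notes, so 5 bars = 120.
Working in thirty-second notes: thirty-second note = 1; quarter = 8; whole = 32; a full eighth-note quintuplet (5 notes) (five quintuplet eighths span one half) = 16; quarter = 8; dotted whole note = 48; dotted sixteenth = 3; eighth = 4; eighth = 4.
Altogether 1 + 8 + 32 + 16 + 8 + 48 + 3 + 4 + 4 = 124.
124 exceeds 120, so the answer is No.

No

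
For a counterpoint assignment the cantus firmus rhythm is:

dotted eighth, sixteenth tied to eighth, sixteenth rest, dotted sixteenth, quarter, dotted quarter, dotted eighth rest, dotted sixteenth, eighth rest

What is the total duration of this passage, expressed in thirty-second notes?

In thirty-second notes: dotted eighth = 6; sixteenth tied to eighth (sixteenth + eighth) = 6; sixteenth rest = 2; dotted sixteenth = 3; quarter = 8; dotted quarter = 12; dotted eighth rest = 6; dotted sixteenth = 3; eighth rest = 4.
Adding: 6 + 6 + 2 + 3 + 8 + 12 + 6 + 3 + 4 = 50 thirty-second notes.

50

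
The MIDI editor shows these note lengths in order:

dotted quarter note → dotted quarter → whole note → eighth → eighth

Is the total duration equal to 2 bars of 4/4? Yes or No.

One bar of 4/4 = 8 eighth notes, so 2 bars = 16.
Express everything in eighth notes: dotted quarter note = 3; dotted quarter = 3; whole note = 8; eighth = 1; eighth = 1.
Altogether 3 + 3 + 8 + 1 + 1 = 16.
16 equals 16, so the answer is Yes.

Yes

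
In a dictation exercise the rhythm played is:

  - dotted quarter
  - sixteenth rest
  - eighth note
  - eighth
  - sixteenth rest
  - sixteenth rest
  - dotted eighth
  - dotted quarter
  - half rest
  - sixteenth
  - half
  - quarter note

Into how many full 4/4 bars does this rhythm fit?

One bar of 4/4 = 16 sixteenth notes.
Each duration in sixteenth notes: dotted quarter = 6; sixteenth rest = 1; eighth note = 2; eighth = 2; sixteenth rest = 1; sixteenth rest = 1; dotted eighth = 3; dotted quarter = 6; half rest = 8; sixteenth = 1; half = 8; quarter note = 4.
Total: 6 + 1 + 2 + 2 + 1 + 1 + 3 + 6 + 8 + 1 + 8 + 4 = 43.
43 ÷ 16 = 2 complete bars with 11 left over.

2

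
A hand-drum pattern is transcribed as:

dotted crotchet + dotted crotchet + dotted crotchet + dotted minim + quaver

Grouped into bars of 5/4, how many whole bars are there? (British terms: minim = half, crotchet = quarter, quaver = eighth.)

One bar of 5/4 = 10 eighth notes.
Convert each value to eighth notes: dotted crotchet = 3; dotted crotchet = 3; dotted crotchet = 3; dotted minim = 6; quaver = 1.
Adding: 3 + 3 + 3 + 6 + 1 = 16.
16 ÷ 10 = 1 complete bar with 6 left over.

1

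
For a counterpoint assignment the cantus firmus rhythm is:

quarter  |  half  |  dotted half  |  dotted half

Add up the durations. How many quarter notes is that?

9

Convert each value to quarter notes: quarter = 1; half = 2; dotted half = 3; dotted half = 3.
Total: 1 + 2 + 3 + 3 = 9 quarter notes.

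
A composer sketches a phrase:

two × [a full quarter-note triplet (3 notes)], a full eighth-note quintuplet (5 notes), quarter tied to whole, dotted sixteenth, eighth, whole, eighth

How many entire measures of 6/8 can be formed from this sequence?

One bar of 6/8 = 24 thirty-second notes.
Express everything in thirty-second notes: a full quarter-note triplet (3 notes) (three triplet quarters span one half) = 16; a full quarter-note triplet (3 notes) (three triplet quarters span one half) = 16; a full eighth-note quintuplet (5 notes) (five quintuplet eighths span one half) = 16; quarter tied to whole (quarter + whole) = 40; dotted sixteenth = 3; eighth = 4; whole = 32; eighth = 4.
Adding: 16 + 16 + 16 + 40 + 3 + 4 + 32 + 4 = 131.
131 ÷ 24 = 5 complete bars with 11 left over.

5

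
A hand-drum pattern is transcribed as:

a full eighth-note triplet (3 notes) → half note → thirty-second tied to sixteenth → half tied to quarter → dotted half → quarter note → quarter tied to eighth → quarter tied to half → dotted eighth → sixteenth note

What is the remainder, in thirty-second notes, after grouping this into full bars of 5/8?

7

One bar of 5/8 = 20 thirty-second notes.
Convert each value to thirty-second notes: a full eighth-note triplet (3 notes) (three triplet eighths span one quarter) = 8; half note = 16; thirty-second tied to sixteenth (thirty-second + sixteenth) = 3; half tied to quarter (half + quarter) = 24; dotted half = 24; quarter note = 8; quarter tied to eighth (quarter + eighth) = 12; quarter tied to half (quarter + half) = 24; dotted eighth = 6; sixteenth note = 2.
Altogether 8 + 16 + 3 + 24 + 24 + 8 + 12 + 24 + 6 + 2 = 127.
127 ÷ 20 = 6 complete bars with 7 thirty-second notes remaining.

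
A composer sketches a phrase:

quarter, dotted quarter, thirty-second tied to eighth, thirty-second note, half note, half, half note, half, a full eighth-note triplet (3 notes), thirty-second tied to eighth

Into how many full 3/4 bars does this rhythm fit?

One bar of 3/4 = 24 thirty-second notes.
In thirty-second notes: quarter = 8; dotted quarter = 12; thirty-second tied to eighth (thirty-second + eighth) = 5; thirty-second note = 1; half note = 16; half = 16; half note = 16; half = 16; a full eighth-note triplet (3 notes) (three triplet eighths span one quarter) = 8; thirty-second tied to eighth (thirty-second + eighth) = 5.
Sum: 8 + 12 + 5 + 1 + 16 + 16 + 16 + 16 + 8 + 5 = 103.
103 ÷ 24 = 4 complete bars with 7 left over.

4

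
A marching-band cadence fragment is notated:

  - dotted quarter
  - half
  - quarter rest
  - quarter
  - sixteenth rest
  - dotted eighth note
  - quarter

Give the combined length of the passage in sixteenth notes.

Each duration in sixteenth notes: dotted quarter = 6; half = 8; quarter rest = 4; quarter = 4; sixteenth rest = 1; dotted eighth note = 3; quarter = 4.
Total: 6 + 8 + 4 + 4 + 1 + 3 + 4 = 30 sixteenth notes.

30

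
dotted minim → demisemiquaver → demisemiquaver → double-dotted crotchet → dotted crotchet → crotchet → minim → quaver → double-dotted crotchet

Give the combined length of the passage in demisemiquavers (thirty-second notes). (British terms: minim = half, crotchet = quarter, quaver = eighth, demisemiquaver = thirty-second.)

Convert each value to thirty-second notes: dotted minim = 24; demisemiquaver = 1; demisemiquaver = 1; double-dotted crotchet = 14; dotted crotchet = 12; crotchet = 8; minim = 16; quaver = 4; double-dotted crotchet = 14.
Adding: 24 + 1 + 1 + 14 + 12 + 8 + 16 + 4 + 14 = 94 thirty-second notes.

94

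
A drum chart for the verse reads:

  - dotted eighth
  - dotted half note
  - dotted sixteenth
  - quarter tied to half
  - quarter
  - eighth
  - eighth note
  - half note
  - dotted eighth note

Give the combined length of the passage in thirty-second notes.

95

Each duration in thirty-second notes: dotted eighth = 6; dotted half note = 24; dotted sixteenth = 3; quarter tied to half (quarter + half) = 24; quarter = 8; eighth = 4; eighth note = 4; half note = 16; dotted eighth note = 6.
Total: 6 + 24 + 3 + 24 + 8 + 4 + 4 + 16 + 6 = 95 thirty-second notes.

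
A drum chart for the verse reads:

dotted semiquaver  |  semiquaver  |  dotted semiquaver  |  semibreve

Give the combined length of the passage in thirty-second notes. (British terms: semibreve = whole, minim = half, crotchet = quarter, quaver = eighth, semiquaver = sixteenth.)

40

Express everything in thirty-second notes: dotted semiquaver = 3; semiquaver = 2; dotted semiquaver = 3; semibreve = 32.
Adding: 3 + 2 + 3 + 32 = 40 thirty-second notes.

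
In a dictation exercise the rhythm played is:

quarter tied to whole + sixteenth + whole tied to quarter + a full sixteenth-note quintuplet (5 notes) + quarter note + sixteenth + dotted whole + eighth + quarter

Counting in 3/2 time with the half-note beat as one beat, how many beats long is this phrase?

10

One half-note beat = 8 sixteenth notes.
Convert each value to sixteenth notes: quarter tied to whole (quarter + whole) = 20; sixteenth = 1; whole tied to quarter (whole + quarter) = 20; a full sixteenth-note quintuplet (5 notes) (five quintuplet sixteenths span one quarter) = 4; quarter note = 4; sixteenth = 1; dotted whole = 24; eighth = 2; quarter = 4.
Adding: 20 + 1 + 20 + 4 + 4 + 1 + 24 + 2 + 4 = 80.
80 ÷ 8 = 10 beats.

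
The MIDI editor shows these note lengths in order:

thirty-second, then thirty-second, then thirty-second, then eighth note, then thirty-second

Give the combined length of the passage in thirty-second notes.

8

Each duration in thirty-second notes: thirty-second = 1; thirty-second = 1; thirty-second = 1; eighth note = 4; thirty-second = 1.
Total: 1 + 1 + 1 + 4 + 1 = 8 thirty-second notes.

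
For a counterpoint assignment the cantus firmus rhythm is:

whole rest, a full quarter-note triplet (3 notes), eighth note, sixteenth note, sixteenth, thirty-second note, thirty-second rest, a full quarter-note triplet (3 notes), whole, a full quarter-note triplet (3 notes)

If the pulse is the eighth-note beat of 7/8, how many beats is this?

30.5

One eighth-note beat = 4 thirty-second notes.
Express everything in thirty-second notes: whole rest = 32; a full quarter-note triplet (3 notes) (three triplet quarters span one half) = 16; eighth note = 4; sixteenth note = 2; sixteenth = 2; thirty-second note = 1; thirty-second rest = 1; a full quarter-note triplet (3 notes) (three triplet quarters span one half) = 16; whole = 32; a full quarter-note triplet (3 notes) (three triplet quarters span one half) = 16.
Altogether 32 + 16 + 4 + 2 + 2 + 1 + 1 + 16 + 32 + 16 = 122.
122 ÷ 4 = 30.5 beats.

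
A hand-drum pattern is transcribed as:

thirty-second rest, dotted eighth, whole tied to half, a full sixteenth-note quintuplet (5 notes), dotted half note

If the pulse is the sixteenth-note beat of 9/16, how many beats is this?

43.5

One sixteenth-note beat = 2 thirty-second notes.
Express everything in thirty-second notes: thirty-second rest = 1; dotted eighth = 6; whole tied to half (whole + half) = 48; a full sixteenth-note quintuplet (5 notes) (five quintuplet sixteenths span one quarter) = 8; dotted half note = 24.
Total: 1 + 6 + 48 + 8 + 24 = 87.
87 ÷ 2 = 43.5 beats.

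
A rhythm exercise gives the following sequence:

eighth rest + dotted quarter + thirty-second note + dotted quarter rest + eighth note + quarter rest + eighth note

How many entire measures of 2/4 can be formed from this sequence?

One bar of 2/4 = 16 thirty-second notes.
Working in thirty-second notes: eighth rest = 4; dotted quarter = 12; thirty-second note = 1; dotted quarter rest = 12; eighth note = 4; quarter rest = 8; eighth note = 4.
Total: 4 + 12 + 1 + 12 + 4 + 8 + 4 = 45.
45 ÷ 16 = 2 complete bars with 13 left over.

2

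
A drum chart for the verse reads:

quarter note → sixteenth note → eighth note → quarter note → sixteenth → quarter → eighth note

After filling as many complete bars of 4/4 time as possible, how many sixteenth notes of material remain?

2

One bar of 4/4 = 16 sixteenth notes.
Working in sixteenth notes: quarter note = 4; sixteenth note = 1; eighth note = 2; quarter note = 4; sixteenth = 1; quarter = 4; eighth note = 2.
Adding: 4 + 1 + 2 + 4 + 1 + 4 + 2 = 18.
18 ÷ 16 = 1 complete bar with 2 sixteenth notes remaining.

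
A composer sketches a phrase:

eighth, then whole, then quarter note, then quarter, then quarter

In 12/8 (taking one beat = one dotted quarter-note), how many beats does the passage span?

5

One dotted quarter-note beat = 3 eighth notes.
Express everything in eighth notes: eighth = 1; whole = 8; quarter note = 2; quarter = 2; quarter = 2.
Total: 1 + 8 + 2 + 2 + 2 = 15.
15 ÷ 3 = 5 beats.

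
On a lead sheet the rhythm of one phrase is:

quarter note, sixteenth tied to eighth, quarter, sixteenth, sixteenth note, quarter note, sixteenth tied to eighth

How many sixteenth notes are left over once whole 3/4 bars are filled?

One bar of 3/4 = 12 sixteenth notes.
Each duration in sixteenth notes: quarter note = 4; sixteenth tied to eighth (sixteenth + eighth) = 3; quarter = 4; sixteenth = 1; sixteenth note = 1; quarter note = 4; sixteenth tied to eighth (sixteenth + eighth) = 3.
Sum: 4 + 3 + 4 + 1 + 1 + 4 + 3 = 20.
20 ÷ 12 = 1 complete bar with 8 sixteenth notes remaining.

8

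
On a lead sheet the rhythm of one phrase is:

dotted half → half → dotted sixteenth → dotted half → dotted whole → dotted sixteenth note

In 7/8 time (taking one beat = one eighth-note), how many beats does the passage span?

29.5

One eighth-note beat = 4 thirty-second notes.
Working in thirty-second notes: dotted half = 24; half = 16; dotted sixteenth = 3; dotted half = 24; dotted whole = 48; dotted sixteenth note = 3.
Total: 24 + 16 + 3 + 24 + 48 + 3 = 118.
118 ÷ 4 = 29.5 beats.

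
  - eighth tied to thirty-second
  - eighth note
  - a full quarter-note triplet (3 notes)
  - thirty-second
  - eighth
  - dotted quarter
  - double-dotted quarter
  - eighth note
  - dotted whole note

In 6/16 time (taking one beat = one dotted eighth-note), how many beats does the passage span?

18

One dotted eighth-note beat = 6 thirty-second notes.
Working in thirty-second notes: eighth tied to thirty-second (eighth + thirty-second) = 5; eighth note = 4; a full quarter-note triplet (3 notes) (three triplet quarters span one half) = 16; thirty-second = 1; eighth = 4; dotted quarter = 12; double-dotted quarter = 14; eighth note = 4; dotted whole note = 48.
Sum: 5 + 4 + 16 + 1 + 4 + 12 + 14 + 4 + 48 = 108.
108 ÷ 6 = 18 beats.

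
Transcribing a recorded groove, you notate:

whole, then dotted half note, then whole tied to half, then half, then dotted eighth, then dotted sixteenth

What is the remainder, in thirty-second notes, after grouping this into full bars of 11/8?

41

One bar of 11/8 = 44 thirty-second notes.
Each duration in thirty-second notes: whole = 32; dotted half note = 24; whole tied to half (whole + half) = 48; half = 16; dotted eighth = 6; dotted sixteenth = 3.
Adding: 32 + 24 + 48 + 16 + 6 + 3 = 129.
129 ÷ 44 = 2 complete bars with 41 thirty-second notes remaining.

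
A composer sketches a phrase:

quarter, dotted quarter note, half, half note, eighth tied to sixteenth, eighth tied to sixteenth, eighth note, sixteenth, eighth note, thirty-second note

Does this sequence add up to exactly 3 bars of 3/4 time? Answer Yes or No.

No

One bar of 3/4 = 24 thirty-second notes, so 3 bars = 72.
In thirty-second notes: quarter = 8; dotted quarter note = 12; half = 16; half note = 16; eighth tied to sixteenth (eighth + sixteenth) = 6; eighth tied to sixteenth (eighth + sixteenth) = 6; eighth note = 4; sixteenth = 2; eighth note = 4; thirty-second note = 1.
Adding: 8 + 12 + 16 + 16 + 6 + 6 + 4 + 2 + 4 + 1 = 75.
75 exceeds 72, so the answer is No.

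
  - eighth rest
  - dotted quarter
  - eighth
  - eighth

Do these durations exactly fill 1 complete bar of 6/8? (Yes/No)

One bar of 6/8 = 6 eighth notes.
Working in eighth notes: eighth rest = 1; dotted quarter = 3; eighth = 1; eighth = 1.
Adding: 1 + 3 + 1 + 1 = 6.
6 equals 6, so the answer is Yes.

Yes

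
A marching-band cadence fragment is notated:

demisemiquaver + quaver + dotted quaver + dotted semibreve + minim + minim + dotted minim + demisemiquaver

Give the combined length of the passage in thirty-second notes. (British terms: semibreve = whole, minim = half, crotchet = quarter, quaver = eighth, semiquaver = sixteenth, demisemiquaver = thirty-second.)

116

Express everything in thirty-second notes: demisemiquaver = 1; quaver = 4; dotted quaver = 6; dotted semibreve = 48; minim = 16; minim = 16; dotted minim = 24; demisemiquaver = 1.
Adding: 1 + 4 + 6 + 48 + 16 + 16 + 24 + 1 = 116 thirty-second notes.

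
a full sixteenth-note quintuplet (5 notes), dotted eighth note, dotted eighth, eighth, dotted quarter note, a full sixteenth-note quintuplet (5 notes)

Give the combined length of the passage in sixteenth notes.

Working in sixteenth notes: a full sixteenth-note quintuplet (5 notes) (five quintuplet sixteenths span one quarter) = 4; dotted eighth note = 3; dotted eighth = 3; eighth = 2; dotted quarter note = 6; a full sixteenth-note quintuplet (5 notes) (five quintuplet sixteenths span one quarter) = 4.
Adding: 4 + 3 + 3 + 2 + 6 + 4 = 22 sixteenth notes.

22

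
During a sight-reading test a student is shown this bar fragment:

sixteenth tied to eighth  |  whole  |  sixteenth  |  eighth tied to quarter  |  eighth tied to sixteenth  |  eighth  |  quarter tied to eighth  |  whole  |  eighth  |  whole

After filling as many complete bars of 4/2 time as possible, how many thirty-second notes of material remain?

One bar of 4/2 = 32 sixteenth notes.
Express everything in sixteenth notes: sixteenth tied to eighth (sixteenth + eighth) = 3; whole = 16; sixteenth = 1; eighth tied to quarter (eighth + quarter) = 6; eighth tied to sixteenth (eighth + sixteenth) = 3; eighth = 2; quarter tied to eighth (quarter + eighth) = 6; whole = 16; eighth = 2; whole = 16.
Total: 3 + 16 + 1 + 6 + 3 + 2 + 6 + 16 + 2 + 16 = 71.
71 ÷ 32 = 2 complete bars with 7 sixteenth notes remaining = 14 thirty-second notes.

14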